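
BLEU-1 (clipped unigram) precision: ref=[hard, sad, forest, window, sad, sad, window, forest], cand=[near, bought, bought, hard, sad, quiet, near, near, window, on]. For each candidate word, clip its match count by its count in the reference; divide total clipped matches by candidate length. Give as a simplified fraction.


Reference word counts: {'forest': 2, 'hard': 1, 'sad': 3, 'window': 2}
Checking each candidate word (with clipping):
  'near' -> not in reference -> no match (matches: 0)
  'bought' -> not in reference -> no match (matches: 0)
  'bought' -> not in reference -> no match (matches: 0)
  'hard' -> in reference (ref count 1, used 1/1) -> match (matches: 1)
  'sad' -> in reference (ref count 3, used 1/3) -> match (matches: 2)
  'quiet' -> not in reference -> no match (matches: 2)
  'near' -> not in reference -> no match (matches: 2)
  'near' -> not in reference -> no match (matches: 2)
  'window' -> in reference (ref count 2, used 1/2) -> match (matches: 3)
  'on' -> not in reference -> no match (matches: 3)
Clipped matches: 3, Candidate length: 10
Precision = 3/10

3/10


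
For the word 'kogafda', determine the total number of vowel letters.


Scanning each character of 'kogafda':
  Position 1: 'k' -> consonant (running count: 0)
  Position 2: 'o' -> vowel (running count: 1)
  Position 3: 'g' -> consonant (running count: 1)
  Position 4: 'a' -> vowel (running count: 2)
  Position 5: 'f' -> consonant (running count: 2)
  Position 6: 'd' -> consonant (running count: 2)
  Position 7: 'a' -> vowel (running count: 3)
Total vowels: 3

3


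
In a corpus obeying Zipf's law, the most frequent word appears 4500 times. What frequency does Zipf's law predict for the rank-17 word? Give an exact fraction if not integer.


Zipf's law: freq(rank) = f1 / rank
f1 = 4500, rank = 17
freq = 4500 / 17
GCD(4500, 17) = 1
Simplified: 4500/17

4500/17


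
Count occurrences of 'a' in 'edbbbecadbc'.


Scanning 'edbbbecadbc' for 'a':
  Position 7: 'a' -> MATCH (count: 1)
Total occurrences of 'a': 1

1


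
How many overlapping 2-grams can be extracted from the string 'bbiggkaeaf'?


String 'bbiggkaeaf' has length L = 10.
Number of overlapping n-grams = L - n + 1
Substituting: 10 - 2 + 1 = 9

9


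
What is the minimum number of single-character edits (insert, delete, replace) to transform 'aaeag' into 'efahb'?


Building DP table for s1='aaeag' (len 5) and s2='efahb' (len 5):
       e  f  a  h  b
    0  1  2  3  4  5
  a 1  1  2  2  3  4
  a 2  2  2  2  3  4
  e 3  2  3  3  3  4
  a 4  3  3  3  4  4
  g 5  4  4  4  4  5
Edit distance = dp[5][5] = 5

5


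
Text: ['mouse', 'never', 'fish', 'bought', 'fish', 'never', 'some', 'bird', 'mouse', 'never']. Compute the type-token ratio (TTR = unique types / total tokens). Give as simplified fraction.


Tokens: 10
Unique types: ('bird', 'bought', 'fish', 'mouse', 'never', 'some') = 6
TTR = 6/10
Simplify: divide both by 2 -> 3/5
TTR = 3/5

3/5


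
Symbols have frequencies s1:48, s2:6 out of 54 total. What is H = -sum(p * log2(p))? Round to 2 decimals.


Computing entropy H = -sum(p_i * log2(p_i)):
  s1: p = 48/54 = 0.8889, -p*log2(p) = 0.1510
  s2: p = 6/54 = 0.1111, -p*log2(p) = 0.3522
H = sum of terms = 0.5032
Rounded to 2 decimals: 0.50

0.50


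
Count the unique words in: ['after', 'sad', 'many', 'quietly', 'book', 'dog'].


Listing all tokens and tracking unique types:
  Token 1: 'after' -> NEW (unique so far: 1)
  Token 2: 'sad' -> NEW (unique so far: 2)
  Token 3: 'many' -> NEW (unique so far: 3)
  Token 4: 'quietly' -> NEW (unique so far: 4)
  Token 5: 'book' -> NEW (unique so far: 5)
  Token 6: 'dog' -> NEW (unique so far: 6)
Unique types: ('after', 'book', 'dog', 'many', 'quietly', 'sad')
Vocabulary size: 6

6


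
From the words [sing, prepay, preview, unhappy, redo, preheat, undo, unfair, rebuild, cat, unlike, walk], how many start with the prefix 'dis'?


Checking each word for prefix 'dis':
  'sing' -> no (count: 0)
  'prepay' -> no (count: 0)
  'preview' -> no (count: 0)
  'unhappy' -> no (count: 0)
  'redo' -> no (count: 0)
  'preheat' -> no (count: 0)
  'undo' -> no (count: 0)
  'unfair' -> no (count: 0)
  'rebuild' -> no (count: 0)
  'cat' -> no (count: 0)
  'unlike' -> no (count: 0)
  'walk' -> no (count: 0)
Total with prefix 'dis': 0

0


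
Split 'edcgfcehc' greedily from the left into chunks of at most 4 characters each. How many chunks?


'edcgfcehc' has 9 characters.
Chunking with max size 4:
  Chunk 1: 'edcg' (positions 0-3)
  Chunk 2: 'fceh' (positions 4-7)
  Chunk 3: 'c' (positions 8-8)
Total chunks: ceil(9 / 4) = 3

3


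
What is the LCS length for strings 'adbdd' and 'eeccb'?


DP table for LCS of 'adbdd' and 'eeccb':
       e  e  c  c  b
    0  0  0  0  0  0
  a 0  0  0  0  0  0
  d 0  0  0  0  0  0
  b 0  0  0  0  0  1
  d 0  0  0  0  0  1
  d 0  0  0  0  0  1
LCS: 'b'
LCS length = 1

1


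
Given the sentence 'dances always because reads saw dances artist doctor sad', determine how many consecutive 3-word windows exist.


Word trigrams from [9] words:
  Trigram 1: (dances always because)
  Trigram 2: (always because reads)
  Trigram 3: (because reads saw)
  Trigram 4: (reads saw dances)
  Trigram 5: (saw dances artist)
  Trigram 6: (dances artist doctor)
  Trigram 7: (artist doctor sad)
Total word trigrams: 9 - 2 = 7

7


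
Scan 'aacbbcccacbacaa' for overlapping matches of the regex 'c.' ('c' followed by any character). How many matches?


Pattern: c. means 'c' followed by any character.
Scanning 'aacbbcccacbacaa' position-by-position:
  Pos 0: window 'aa' -> no
  Pos 1: window 'ac' -> no
  Pos 2: window 'cb' -> MATCH
  Pos 3: window 'bb' -> no
  Pos 4: window 'bc' -> no
  Pos 5: window 'cc' -> MATCH
  Pos 6: window 'cc' -> MATCH
  Pos 7: window 'ca' -> MATCH
  Pos 8: window 'ac' -> no
  Pos 9: window 'cb' -> MATCH
  Pos 10: window 'ba' -> no
  Pos 11: window 'ac' -> no
  Pos 12: window 'ca' -> MATCH
  Pos 13: window 'aa' -> no
  Pos 14: window 'a' -> no
Total matches: 6

6


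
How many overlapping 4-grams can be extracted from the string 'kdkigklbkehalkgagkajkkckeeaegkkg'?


String 'kdkigklbkehalkgagkajkkckeeaegkkg' has length L = 32.
Number of overlapping n-grams = L - n + 1
Substituting: 32 - 4 + 1 = 29

29


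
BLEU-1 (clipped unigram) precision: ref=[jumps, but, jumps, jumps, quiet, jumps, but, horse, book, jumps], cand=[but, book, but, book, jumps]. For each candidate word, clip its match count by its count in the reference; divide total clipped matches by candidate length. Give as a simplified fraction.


Reference word counts: {'book': 1, 'but': 2, 'horse': 1, 'jumps': 5, 'quiet': 1}
Checking each candidate word (with clipping):
  'but' -> in reference (ref count 2, used 1/2) -> match (matches: 1)
  'book' -> in reference (ref count 1, used 1/1) -> match (matches: 2)
  'but' -> in reference (ref count 2, used 2/2) -> match (matches: 3)
  'book' -> ref count 1 already used up (1/1) -> clipped, no match (matches: 3)
  'jumps' -> in reference (ref count 5, used 1/5) -> match (matches: 4)
Clipped matches: 4, Candidate length: 5
Precision = 4/5

4/5


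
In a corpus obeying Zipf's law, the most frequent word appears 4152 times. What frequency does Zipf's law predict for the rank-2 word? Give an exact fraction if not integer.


Zipf's law: freq(rank) = f1 / rank
f1 = 4152, rank = 2
freq = 4152 / 2
= 2076

2076


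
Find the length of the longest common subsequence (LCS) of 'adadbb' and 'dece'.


DP table for LCS of 'adadbb' and 'dece':
       d  e  c  e
    0  0  0  0  0
  a 0  0  0  0  0
  d 0  1  1  1  1
  a 0  1  1  1  1
  d 0  1  1  1  1
  b 0  1  1  1  1
  b 0  1  1  1  1
LCS: 'd'
LCS length = 1

1


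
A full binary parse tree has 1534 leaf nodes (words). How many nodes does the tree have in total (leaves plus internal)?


Leaf nodes (terminals): 1534
Internal nodes = n - 1 = 1534 - 1 = 1533
Total = leaves + internal = 1534 + 1533 = 3067

3067


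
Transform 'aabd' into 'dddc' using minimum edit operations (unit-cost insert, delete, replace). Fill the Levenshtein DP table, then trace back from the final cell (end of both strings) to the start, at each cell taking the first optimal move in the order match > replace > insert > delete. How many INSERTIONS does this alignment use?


Edit distance = 4. Backtracking from cell (4, 4) with preference match > replace > insert > delete,
then listing the resulting alignment 'aabd' -> 'dddc' left to right:
  Step 1: replace a->d
  Step 2: replace a->d
  Step 3: replace b->d
  Step 4: replace d->c
Total insertions: 0

0


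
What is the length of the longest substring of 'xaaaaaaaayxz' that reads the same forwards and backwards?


Scanning 'xaaaaaaaayxz' for palindromic substrings.
Substring at positions 1-8: 'aaaaaaaa'.
Check: reverse('aaaaaaaa') = 'aaaaaaaa' -> palindrome confirmed.
Neighbouring characters ('x' / 'y') break symmetry, so it cannot extend further.
No longer palindromic substring exists; longest length = 8

8


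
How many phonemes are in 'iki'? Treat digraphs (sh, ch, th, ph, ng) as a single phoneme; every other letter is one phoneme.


Parsing 'iki' greedily, digraphs first:
  'i' -> vowel phoneme (phonemes so far: 1)
  'k' -> consonant phoneme (phonemes so far: 2)
  'i' -> vowel phoneme (phonemes so far: 3)
Total phonemes: 3

3


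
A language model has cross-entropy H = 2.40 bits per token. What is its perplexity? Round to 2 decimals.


Perplexity formula: PP = 2^H
H = 2.40
PP = 2^2.40
Decompose: 2^2.40 = 2^2 * 2^0.40
2^2 = 4, 2^0.40 ~ 1.3195079
PP ~ 4 * 1.3195079 = 5.2780316
Rounded to 2 decimals: 5.28

5.28


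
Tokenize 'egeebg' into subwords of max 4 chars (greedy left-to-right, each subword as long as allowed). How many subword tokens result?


'egeebg' has 6 characters.
Chunking with max size 4:
  Chunk 1: 'egee' (positions 0-3)
  Chunk 2: 'bg' (positions 4-5)
Total chunks: ceil(6 / 4) = 2

2


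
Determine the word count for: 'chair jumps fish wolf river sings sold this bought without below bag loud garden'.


Counting words by splitting on spaces:
  Word 1: 'chair'
  Word 2: 'jumps'
  Word 3: 'fish'
  Word 4: 'wolf'
  Word 5: 'river'
  Word 6: 'sings'
  Word 7: 'sold'
  Word 8: 'this'
  Word 9: 'bought'
  Word 10: 'without'
  Word 11: 'below'
  Word 12: 'bag'
  Word 13: 'loud'
  Word 14: 'garden'
Total words: 14

14


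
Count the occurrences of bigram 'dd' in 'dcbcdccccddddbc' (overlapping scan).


Scanning 'dcbcdccccddddbc' for bigram 'dd':
  Position 0: 'dc' -> no
  Position 1: 'cb' -> no
  Position 2: 'bc' -> no
  Position 3: 'cd' -> no
  Position 4: 'dc' -> no
  Position 5: 'cc' -> no
  Position 6: 'cc' -> no
  Position 7: 'cc' -> no
  Position 8: 'cd' -> no
  Position 9: 'dd' -> MATCH
  Position 10: 'dd' -> MATCH
  Position 11: 'dd' -> MATCH
  Position 12: 'db' -> no
  Position 13: 'bc' -> no
Total matches: 3

3


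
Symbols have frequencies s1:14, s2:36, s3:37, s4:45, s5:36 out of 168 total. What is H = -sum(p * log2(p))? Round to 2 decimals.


Computing entropy H = -sum(p_i * log2(p_i)):
  s1: p = 14/168 = 0.0833, -p*log2(p) = 0.2987
  s2: p = 36/168 = 0.2143, -p*log2(p) = 0.4762
  s3: p = 37/168 = 0.2202, -p*log2(p) = 0.4807
  s4: p = 45/168 = 0.2679, -p*log2(p) = 0.5091
  s5: p = 36/168 = 0.2143, -p*log2(p) = 0.4762
H = sum of terms = 2.2409
Rounded to 2 decimals: 2.24

2.24


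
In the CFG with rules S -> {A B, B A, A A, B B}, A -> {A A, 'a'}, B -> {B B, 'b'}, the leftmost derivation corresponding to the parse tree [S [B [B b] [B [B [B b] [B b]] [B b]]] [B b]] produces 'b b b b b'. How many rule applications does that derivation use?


Every bracketed nonterminal node [X ...] in the tree is produced by exactly one rule application.
Reading the tree off as a leftmost derivation:
  Step 1: S  =>  B B   (applied S -> B B)
  Step 2: B B  =>  B B B   (applied B -> B B)
  Step 3: B B B  =>  b B B   (applied B -> b)
  Step 4: b B B  =>  b B B B   (applied B -> B B)
  Step 5: b B B B  =>  b B B B B   (applied B -> B B)
  Step 6: b B B B B  =>  b b B B B   (applied B -> b)
  Step 7: b b B B B  =>  b b b B B   (applied B -> b)
  Step 8: b b b B B  =>  b b b b B   (applied B -> b)
  Step 9: b b b b B  =>  b b b b b   (applied B -> b)
Final yield: b b b b b
Total rewrite steps: 9

9


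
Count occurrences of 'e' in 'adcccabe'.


Scanning 'adcccabe' for 'e':
  Position 7: 'e' -> MATCH (count: 1)
Total occurrences of 'e': 1

1


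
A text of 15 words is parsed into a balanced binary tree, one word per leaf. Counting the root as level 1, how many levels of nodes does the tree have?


In a balanced binary tree with n leaves the deepest leaf is ceil(log2(n)) edges below the root,
so counting node levels inclusive of root and leaves gives ceil(log2(n)) + 1 levels.
log2(15) = 3.9069
ceil(3.9069) = 4
levels = 4 + 1 = 5

5


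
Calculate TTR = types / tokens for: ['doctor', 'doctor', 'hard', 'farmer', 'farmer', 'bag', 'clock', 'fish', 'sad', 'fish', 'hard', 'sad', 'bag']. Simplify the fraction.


Tokens: 13
Unique types: ('bag', 'clock', 'doctor', 'farmer', 'fish', 'hard', 'sad') = 7
TTR = 7/13
Already in lowest terms.

7/13


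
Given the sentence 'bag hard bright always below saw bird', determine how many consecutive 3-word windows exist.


Word trigrams from [7] words:
  Trigram 1: (bag hard bright)
  Trigram 2: (hard bright always)
  Trigram 3: (bright always below)
  Trigram 4: (always below saw)
  Trigram 5: (below saw bird)
Total word trigrams: 7 - 2 = 5

5


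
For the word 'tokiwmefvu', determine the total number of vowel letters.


Scanning each character of 'tokiwmefvu':
  Position 1: 't' -> consonant (running count: 0)
  Position 2: 'o' -> vowel (running count: 1)
  Position 3: 'k' -> consonant (running count: 1)
  Position 4: 'i' -> vowel (running count: 2)
  Position 5: 'w' -> consonant (running count: 2)
  Position 6: 'm' -> consonant (running count: 2)
  Position 7: 'e' -> vowel (running count: 3)
  Position 8: 'f' -> consonant (running count: 3)
  Position 9: 'v' -> consonant (running count: 3)
  Position 10: 'u' -> vowel (running count: 4)
Total vowels: 4

4


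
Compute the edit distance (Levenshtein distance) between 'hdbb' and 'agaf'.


Building DP table for s1='hdbb' (len 4) and s2='agaf' (len 4):
       a  g  a  f
    0  1  2  3  4
  h 1  1  2  3  4
  d 2  2  2  3  4
  b 3  3  3  3  4
  b 4  4  4  4  4
Edit distance = dp[4][4] = 4

4


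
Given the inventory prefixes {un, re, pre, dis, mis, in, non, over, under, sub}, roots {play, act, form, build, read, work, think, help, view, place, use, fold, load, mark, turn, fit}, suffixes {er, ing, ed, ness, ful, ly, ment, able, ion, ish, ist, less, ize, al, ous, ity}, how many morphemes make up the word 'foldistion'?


Segmenting 'foldistion' against the inventory:
  'fold' -> root (morpheme 1)
  'ist' -> suffix (morpheme 2)
  'ion' -> suffix (morpheme 3)
Total morphemes: 3

3


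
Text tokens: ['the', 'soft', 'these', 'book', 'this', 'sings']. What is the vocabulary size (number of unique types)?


Listing all tokens and tracking unique types:
  Token 1: 'the' -> NEW (unique so far: 1)
  Token 2: 'soft' -> NEW (unique so far: 2)
  Token 3: 'these' -> NEW (unique so far: 3)
  Token 4: 'book' -> NEW (unique so far: 4)
  Token 5: 'this' -> NEW (unique so far: 5)
  Token 6: 'sings' -> NEW (unique so far: 6)
Unique types: ('book', 'sings', 'soft', 'the', 'these', 'this')
Vocabulary size: 6

6


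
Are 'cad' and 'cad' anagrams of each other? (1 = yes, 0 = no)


Sort characters of 'cad': 'acd'
Sort characters of 'cad': 'acd'
Sorted forms match -> they ARE anagrams
Result: 1

1


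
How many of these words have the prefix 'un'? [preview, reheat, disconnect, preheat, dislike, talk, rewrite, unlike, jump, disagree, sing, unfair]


Checking each word for prefix 'un':
  'preview' -> no (count: 0)
  'reheat' -> no (count: 0)
  'disconnect' -> no (count: 0)
  'preheat' -> no (count: 0)
  'dislike' -> no (count: 0)
  'talk' -> no (count: 0)
  'rewrite' -> no (count: 0)
  'unlike' -> YES, starts with 'un' (count: 1)
  'jump' -> no (count: 1)
  'disagree' -> no (count: 1)
  'sing' -> no (count: 1)
  'unfair' -> YES, starts with 'un' (count: 2)
Total with prefix 'un': 2

2


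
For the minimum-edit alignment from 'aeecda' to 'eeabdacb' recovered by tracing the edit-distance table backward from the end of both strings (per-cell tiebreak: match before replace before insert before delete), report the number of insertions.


Edit distance = 5. Backtracking from cell (6, 8) with preference match > replace > insert > delete,
then listing the resulting alignment 'aeecda' -> 'eeabdacb' left to right:
  Step 1: replace a->e
  Step 2: keep 'e'
  Step 3: replace e->a
  Step 4: replace c->b
  Step 5: keep 'd'
  Step 6: keep 'a'
  Step 7: insert 'c' [insertion #1]
  Step 8: insert 'b' [insertion #2]
Total insertions: 2

2


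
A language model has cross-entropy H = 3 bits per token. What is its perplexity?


Perplexity formula: PP = 2^H
H = 3
PP = 2^3
Steps: 2^1 = 2, 2^2 = 4, 2^3 = 8
PP = 8

8


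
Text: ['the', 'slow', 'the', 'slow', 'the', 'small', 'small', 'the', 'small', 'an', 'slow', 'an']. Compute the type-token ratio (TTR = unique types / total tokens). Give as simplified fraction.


Tokens: 12
Unique types: ('an', 'slow', 'small', 'the') = 4
TTR = 4/12
Simplify: divide both by 4 -> 1/3
TTR = 1/3

1/3


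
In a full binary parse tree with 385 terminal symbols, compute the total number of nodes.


Leaf nodes (terminals): 385
Internal nodes = n - 1 = 385 - 1 = 384
Total = leaves + internal = 385 + 384 = 769

769


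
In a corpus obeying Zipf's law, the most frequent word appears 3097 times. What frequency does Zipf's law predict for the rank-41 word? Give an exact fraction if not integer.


Zipf's law: freq(rank) = f1 / rank
f1 = 3097, rank = 41
freq = 3097 / 41
GCD(3097, 41) = 1
Simplified: 3097/41

3097/41


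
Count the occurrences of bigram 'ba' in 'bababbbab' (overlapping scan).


Scanning 'bababbbab' for bigram 'ba':
  Position 0: 'ba' -> MATCH
  Position 1: 'ab' -> no
  Position 2: 'ba' -> MATCH
  Position 3: 'ab' -> no
  Position 4: 'bb' -> no
  Position 5: 'bb' -> no
  Position 6: 'ba' -> MATCH
  Position 7: 'ab' -> no
Total matches: 3

3


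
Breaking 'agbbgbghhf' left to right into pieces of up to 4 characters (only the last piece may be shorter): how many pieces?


'agbbgbghhf' has 10 characters.
Chunking with max size 4:
  Chunk 1: 'agbb' (positions 0-3)
  Chunk 2: 'gbgh' (positions 4-7)
  Chunk 3: 'hf' (positions 8-9)
Total chunks: ceil(10 / 4) = 3

3


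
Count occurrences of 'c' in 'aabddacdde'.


Scanning 'aabddacdde' for 'c':
  Position 6: 'c' -> MATCH (count: 1)
Total occurrences of 'c': 1

1


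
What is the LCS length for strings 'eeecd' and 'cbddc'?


DP table for LCS of 'eeecd' and 'cbddc':
       c  b  d  d  c
    0  0  0  0  0  0
  e 0  0  0  0  0  0
  e 0  0  0  0  0  0
  e 0  0  0  0  0  0
  c 0  1  1  1  1  1
  d 0  1  1  2  2  2
LCS: 'cd'
LCS length = 2

2


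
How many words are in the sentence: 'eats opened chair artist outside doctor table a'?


Counting words by splitting on spaces:
  Word 1: 'eats'
  Word 2: 'opened'
  Word 3: 'chair'
  Word 4: 'artist'
  Word 5: 'outside'
  Word 6: 'doctor'
  Word 7: 'table'
  Word 8: 'a'
Total words: 8

8


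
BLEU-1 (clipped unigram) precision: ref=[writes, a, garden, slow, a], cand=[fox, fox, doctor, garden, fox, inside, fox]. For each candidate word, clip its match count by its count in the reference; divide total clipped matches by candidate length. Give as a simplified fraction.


Reference word counts: {'a': 2, 'garden': 1, 'slow': 1, 'writes': 1}
Checking each candidate word (with clipping):
  'fox' -> not in reference -> no match (matches: 0)
  'fox' -> not in reference -> no match (matches: 0)
  'doctor' -> not in reference -> no match (matches: 0)
  'garden' -> in reference (ref count 1, used 1/1) -> match (matches: 1)
  'fox' -> not in reference -> no match (matches: 1)
  'inside' -> not in reference -> no match (matches: 1)
  'fox' -> not in reference -> no match (matches: 1)
Clipped matches: 1, Candidate length: 7
Precision = 1/7

1/7


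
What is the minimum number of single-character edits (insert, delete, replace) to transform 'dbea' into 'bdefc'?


Building DP table for s1='dbea' (len 4) and s2='bdefc' (len 5):
       b  d  e  f  c
    0  1  2  3  4  5
  d 1  1  1  2  3  4
  b 2  1  2  2  3  4
  e 3  2  2  2  3  4
  a 4  3  3  3  3  4
Edit distance = dp[4][5] = 4

4


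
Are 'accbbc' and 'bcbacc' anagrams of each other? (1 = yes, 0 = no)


Sort characters of 'accbbc': 'abbccc'
Sort characters of 'bcbacc': 'abbccc'
Sorted forms match -> they ARE anagrams
Result: 1

1


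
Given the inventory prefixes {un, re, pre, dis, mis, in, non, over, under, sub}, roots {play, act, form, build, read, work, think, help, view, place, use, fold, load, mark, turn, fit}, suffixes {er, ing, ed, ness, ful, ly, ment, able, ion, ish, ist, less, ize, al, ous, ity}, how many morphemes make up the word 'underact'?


Segmenting 'underact' against the inventory:
  'under' -> prefix (morpheme 1)
  'act' -> root (morpheme 2)
Total morphemes: 2

2


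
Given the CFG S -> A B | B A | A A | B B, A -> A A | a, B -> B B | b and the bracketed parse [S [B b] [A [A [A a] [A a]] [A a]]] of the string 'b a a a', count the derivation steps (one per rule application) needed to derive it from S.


Every bracketed nonterminal node [X ...] in the tree is produced by exactly one rule application.
Reading the tree off as a leftmost derivation:
  Step 1: S  =>  B A   (applied S -> B A)
  Step 2: B A  =>  b A   (applied B -> b)
  Step 3: b A  =>  b A A   (applied A -> A A)
  Step 4: b A A  =>  b A A A   (applied A -> A A)
  Step 5: b A A A  =>  b a A A   (applied A -> a)
  Step 6: b a A A  =>  b a a A   (applied A -> a)
  Step 7: b a a A  =>  b a a a   (applied A -> a)
Final yield: b a a a
Total rewrite steps: 7

7


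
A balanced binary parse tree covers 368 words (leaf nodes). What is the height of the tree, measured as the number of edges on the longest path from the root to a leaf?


In a balanced binary tree with n leaves the deepest leaf is ceil(log2(n)) edges below the root.
log2(368) = 8.5236
ceil(8.5236) = 9
height (edges) = 9

9


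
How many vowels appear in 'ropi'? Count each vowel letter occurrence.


Scanning each character of 'ropi':
  Position 1: 'r' -> consonant (running count: 0)
  Position 2: 'o' -> vowel (running count: 1)
  Position 3: 'p' -> consonant (running count: 1)
  Position 4: 'i' -> vowel (running count: 2)
Total vowels: 2

2


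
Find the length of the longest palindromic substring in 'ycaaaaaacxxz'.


Scanning 'ycaaaaaacxxz' for palindromic substrings.
Substring at positions 1-8: 'caaaaaac'.
Check: reverse('caaaaaac') = 'caaaaaac' -> palindrome confirmed.
Neighbouring characters ('y' / 'x') break symmetry, so it cannot extend further.
No longer palindromic substring exists; longest length = 8

8


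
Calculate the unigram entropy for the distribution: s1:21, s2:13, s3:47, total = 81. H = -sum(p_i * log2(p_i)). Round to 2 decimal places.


Computing entropy H = -sum(p_i * log2(p_i)):
  s1: p = 21/81 = 0.2593, -p*log2(p) = 0.5049
  s2: p = 13/81 = 0.1605, -p*log2(p) = 0.4236
  s3: p = 47/81 = 0.5802, -p*log2(p) = 0.4556
H = sum of terms = 1.3841
Rounded to 2 decimals: 1.38

1.38


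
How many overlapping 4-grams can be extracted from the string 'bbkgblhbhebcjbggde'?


String 'bbkgblhbhebcjbggde' has length L = 18.
Number of overlapping n-grams = L - n + 1
Substituting: 18 - 4 + 1 = 15

15


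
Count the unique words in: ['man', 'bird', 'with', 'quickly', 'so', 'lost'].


Listing all tokens and tracking unique types:
  Token 1: 'man' -> NEW (unique so far: 1)
  Token 2: 'bird' -> NEW (unique so far: 2)
  Token 3: 'with' -> NEW (unique so far: 3)
  Token 4: 'quickly' -> NEW (unique so far: 4)
  Token 5: 'so' -> NEW (unique so far: 5)
  Token 6: 'lost' -> NEW (unique so far: 6)
Unique types: ('bird', 'lost', 'man', 'quickly', 'so', 'with')
Vocabulary size: 6

6


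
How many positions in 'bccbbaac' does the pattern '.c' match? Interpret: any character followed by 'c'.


Pattern: .c means any character followed by 'c'.
Scanning 'bccbbaac' position-by-position:
  Pos 0: window 'bc' -> MATCH
  Pos 1: window 'cc' -> MATCH
  Pos 2: window 'cb' -> no
  Pos 3: window 'bb' -> no
  Pos 4: window 'ba' -> no
  Pos 5: window 'aa' -> no
  Pos 6: window 'ac' -> MATCH
  Pos 7: window 'c' -> no
Total matches: 3

3


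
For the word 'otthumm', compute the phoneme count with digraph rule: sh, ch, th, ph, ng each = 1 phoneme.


Parsing 'otthumm' greedily, digraphs first:
  'o' -> vowel phoneme (phonemes so far: 1)
  't' -> consonant phoneme (phonemes so far: 2)
  'th' -> digraph (1 consonant phoneme) (phonemes so far: 3)
  'u' -> vowel phoneme (phonemes so far: 4)
  'm' -> consonant phoneme (phonemes so far: 5)
  'm' -> consonant phoneme (phonemes so far: 6)
Total phonemes: 6

6


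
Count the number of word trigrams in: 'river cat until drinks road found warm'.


Word trigrams from [7] words:
  Trigram 1: (river cat until)
  Trigram 2: (cat until drinks)
  Trigram 3: (until drinks road)
  Trigram 4: (drinks road found)
  Trigram 5: (road found warm)
Total word trigrams: 7 - 2 = 5

5


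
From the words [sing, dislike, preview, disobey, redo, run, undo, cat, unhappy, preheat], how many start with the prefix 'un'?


Checking each word for prefix 'un':
  'sing' -> no (count: 0)
  'dislike' -> no (count: 0)
  'preview' -> no (count: 0)
  'disobey' -> no (count: 0)
  'redo' -> no (count: 0)
  'run' -> no (count: 0)
  'undo' -> YES, starts with 'un' (count: 1)
  'cat' -> no (count: 1)
  'unhappy' -> YES, starts with 'un' (count: 2)
  'preheat' -> no (count: 2)
Total with prefix 'un': 2

2


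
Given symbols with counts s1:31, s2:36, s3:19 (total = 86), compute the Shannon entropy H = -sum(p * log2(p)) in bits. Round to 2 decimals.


Computing entropy H = -sum(p_i * log2(p_i)):
  s1: p = 31/86 = 0.3605, -p*log2(p) = 0.5306
  s2: p = 36/86 = 0.4186, -p*log2(p) = 0.5259
  s3: p = 19/86 = 0.2209, -p*log2(p) = 0.4813
H = sum of terms = 1.5378
Rounded to 2 decimals: 1.54

1.54


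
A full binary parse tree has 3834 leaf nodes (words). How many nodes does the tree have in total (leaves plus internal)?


Leaf nodes (terminals): 3834
Internal nodes = n - 1 = 3834 - 1 = 3833
Total = leaves + internal = 3834 + 3833 = 7667

7667


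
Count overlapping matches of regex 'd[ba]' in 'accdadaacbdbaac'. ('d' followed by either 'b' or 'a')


Pattern: d[ba] means 'd' followed by either 'b' or 'a'.
Scanning 'accdadaacbdbaac' position-by-position:
  Pos 0: window 'ac' -> no
  Pos 1: window 'cc' -> no
  Pos 2: window 'cd' -> no
  Pos 3: window 'da' -> MATCH
  Pos 4: window 'ad' -> no
  Pos 5: window 'da' -> MATCH
  Pos 6: window 'aa' -> no
  Pos 7: window 'ac' -> no
  Pos 8: window 'cb' -> no
  Pos 9: window 'bd' -> no
  Pos 10: window 'db' -> MATCH
  Pos 11: window 'ba' -> no
  Pos 12: window 'aa' -> no
  Pos 13: window 'ac' -> no
  Pos 14: window 'c' -> no
Total matches: 3

3


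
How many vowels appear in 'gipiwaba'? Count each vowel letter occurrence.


Scanning each character of 'gipiwaba':
  Position 1: 'g' -> consonant (running count: 0)
  Position 2: 'i' -> vowel (running count: 1)
  Position 3: 'p' -> consonant (running count: 1)
  Position 4: 'i' -> vowel (running count: 2)
  Position 5: 'w' -> consonant (running count: 2)
  Position 6: 'a' -> vowel (running count: 3)
  Position 7: 'b' -> consonant (running count: 3)
  Position 8: 'a' -> vowel (running count: 4)
Total vowels: 4

4


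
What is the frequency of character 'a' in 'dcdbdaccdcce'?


Scanning 'dcdbdaccdcce' for 'a':
  Position 5: 'a' -> MATCH (count: 1)
Total occurrences of 'a': 1

1


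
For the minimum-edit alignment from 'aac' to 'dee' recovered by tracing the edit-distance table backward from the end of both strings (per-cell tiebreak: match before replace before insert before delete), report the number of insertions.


Edit distance = 3. Backtracking from cell (3, 3) with preference match > replace > insert > delete,
then listing the resulting alignment 'aac' -> 'dee' left to right:
  Step 1: replace a->d
  Step 2: replace a->e
  Step 3: replace c->e
Total insertions: 0

0


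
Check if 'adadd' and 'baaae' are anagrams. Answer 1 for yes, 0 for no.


Sort characters of 'adadd': 'aaddd'
Sort characters of 'baaae': 'aaabe'
Sorted forms differ -> they are NOT anagrams
Result: 0

0


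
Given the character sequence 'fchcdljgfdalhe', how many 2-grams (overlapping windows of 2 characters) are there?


String 'fchcdljgfdalhe' has length L = 14.
Number of overlapping n-grams = L - n + 1
Substituting: 14 - 2 + 1 = 13

13


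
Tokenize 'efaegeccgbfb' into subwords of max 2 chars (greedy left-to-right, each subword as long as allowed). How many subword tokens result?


'efaegeccgbfb' has 12 characters.
Chunking with max size 2:
  Chunk 1: 'ef' (positions 0-1)
  Chunk 2: 'ae' (positions 2-3)
  Chunk 3: 'ge' (positions 4-5)
  Chunk 4: 'cc' (positions 6-7)
  Chunk 5: 'gb' (positions 8-9)
  Chunk 6: 'fb' (positions 10-11)
Total chunks: ceil(12 / 2) = 6

6


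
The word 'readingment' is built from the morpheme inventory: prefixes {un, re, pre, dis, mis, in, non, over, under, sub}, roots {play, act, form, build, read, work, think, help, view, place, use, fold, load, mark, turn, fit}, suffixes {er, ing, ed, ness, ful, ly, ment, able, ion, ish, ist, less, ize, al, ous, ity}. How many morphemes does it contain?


Segmenting 'readingment' against the inventory:
  'read' -> root (morpheme 1)
  'ing' -> suffix (morpheme 2)
  'ment' -> suffix (morpheme 3)
Total morphemes: 3

3


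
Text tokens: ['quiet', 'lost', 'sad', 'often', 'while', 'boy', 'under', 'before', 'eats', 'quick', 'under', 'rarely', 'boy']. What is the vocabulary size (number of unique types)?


Listing all tokens and tracking unique types:
  Token 1: 'quiet' -> NEW (unique so far: 1)
  Token 2: 'lost' -> NEW (unique so far: 2)
  Token 3: 'sad' -> NEW (unique so far: 3)
  Token 4: 'often' -> NEW (unique so far: 4)
  Token 5: 'while' -> NEW (unique so far: 5)
  Token 6: 'boy' -> NEW (unique so far: 6)
  Token 7: 'under' -> NEW (unique so far: 7)
  Token 8: 'before' -> NEW (unique so far: 8)
  Token 9: 'eats' -> NEW (unique so far: 9)
  Token 10: 'quick' -> NEW (unique so far: 10)
  Token 11: 'under' -> duplicate (unique so far: 10)
  Token 12: 'rarely' -> NEW (unique so far: 11)
  Token 13: 'boy' -> duplicate (unique so far: 11)
Unique types: ('before', 'boy', 'eats', 'lost', 'often', 'quick', 'quiet', 'rarely', 'sad', 'under', 'while')
Vocabulary size: 11

11


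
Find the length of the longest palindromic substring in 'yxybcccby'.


Scanning 'yxybcccby' for palindromic substrings.
Substring at positions 2-8: 'ybcccby'.
Check: reverse('ybcccby') = 'ybcccby' -> palindrome confirmed.
Neighbouring characters ('x' / '-') break symmetry, so it cannot extend further.
No longer palindromic substring exists; longest length = 7

7


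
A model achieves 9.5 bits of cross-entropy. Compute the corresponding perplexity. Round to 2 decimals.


Perplexity formula: PP = 2^H
H = 9.5
PP = 2^9.5
Decompose: 2^9.5 = 2^9 * 2^0.5 = 2^9 * sqrt(2)
2^9 = 512, sqrt(2) ~ 1.4142136
PP ~ 512 * 1.4142136 = 724.0773632
Rounded to 2 decimals: 724.08

724.08


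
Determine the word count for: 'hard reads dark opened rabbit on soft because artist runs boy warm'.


Counting words by splitting on spaces:
  Word 1: 'hard'
  Word 2: 'reads'
  Word 3: 'dark'
  Word 4: 'opened'
  Word 5: 'rabbit'
  Word 6: 'on'
  Word 7: 'soft'
  Word 8: 'because'
  Word 9: 'artist'
  Word 10: 'runs'
  Word 11: 'boy'
  Word 12: 'warm'
Total words: 12

12


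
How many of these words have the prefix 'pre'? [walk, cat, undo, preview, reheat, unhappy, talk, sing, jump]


Checking each word for prefix 'pre':
  'walk' -> no (count: 0)
  'cat' -> no (count: 0)
  'undo' -> no (count: 0)
  'preview' -> YES, starts with 'pre' (count: 1)
  'reheat' -> no (count: 1)
  'unhappy' -> no (count: 1)
  'talk' -> no (count: 1)
  'sing' -> no (count: 1)
  'jump' -> no (count: 1)
Total with prefix 'pre': 1

1


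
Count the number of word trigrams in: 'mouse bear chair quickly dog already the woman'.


Word trigrams from [8] words:
  Trigram 1: (mouse bear chair)
  Trigram 2: (bear chair quickly)
  Trigram 3: (chair quickly dog)
  Trigram 4: (quickly dog already)
  Trigram 5: (dog already the)
  Trigram 6: (already the woman)
Total word trigrams: 8 - 2 = 6

6


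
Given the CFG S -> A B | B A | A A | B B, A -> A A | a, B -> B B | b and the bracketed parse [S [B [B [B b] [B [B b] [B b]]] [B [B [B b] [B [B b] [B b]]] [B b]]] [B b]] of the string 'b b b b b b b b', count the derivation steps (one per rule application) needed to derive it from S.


Every bracketed nonterminal node [X ...] in the tree is produced by exactly one rule application.
Reading the tree off as a leftmost derivation:
  Step 1: S  =>  B B   (applied S -> B B)
  Step 2: B B  =>  B B B   (applied B -> B B)
  Step 3: B B B  =>  B B B B   (applied B -> B B)
  Step 4: B B B B  =>  b B B B   (applied B -> b)
  Step 5: b B B B  =>  b B B B B   (applied B -> B B)
  Step 6: b B B B B  =>  b b B B B   (applied B -> b)
  Step 7: b b B B B  =>  b b b B B   (applied B -> b)
  Step 8: b b b B B  =>  b b b B B B   (applied B -> B B)
  Step 9: b b b B B B  =>  b b b B B B B   (applied B -> B B)
  Step 10: b b b B B B B  =>  b b b b B B B   (applied B -> b)
  Step 11: b b b b B B B  =>  b b b b B B B B   (applied B -> B B)
  Step 12: b b b b B B B B  =>  b b b b b B B B   (applied B -> b)
  Step 13: b b b b b B B B  =>  b b b b b b B B   (applied B -> b)
  Step 14: b b b b b b B B  =>  b b b b b b b B   (applied B -> b)
  Step 15: b b b b b b b B  =>  b b b b b b b b   (applied B -> b)
Final yield: b b b b b b b b
Total rewrite steps: 15

15


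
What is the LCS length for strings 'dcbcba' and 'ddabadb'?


DP table for LCS of 'dcbcba' and 'ddabadb':
       d  d  a  b  a  d  b
    0  0  0  0  0  0  0  0
  d 0  1  1  1  1  1  1  1
  c 0  1  1  1  1  1  1  1
  b 0  1  1  1  2  2  2  2
  c 0  1  1  1  2  2  2  2
  b 0  1  1  1  2  2  2  3
  a 0  1  1  2  2  3  3  3
LCS: 'dbb'
LCS length = 3

3


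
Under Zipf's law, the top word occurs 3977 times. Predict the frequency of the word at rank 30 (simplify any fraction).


Zipf's law: freq(rank) = f1 / rank
f1 = 3977, rank = 30
freq = 3977 / 30
GCD(3977, 30) = 1
Simplified: 3977/30

3977/30


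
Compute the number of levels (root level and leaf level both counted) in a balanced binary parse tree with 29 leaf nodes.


In a balanced binary tree with n leaves the deepest leaf is ceil(log2(n)) edges below the root,
so counting node levels inclusive of root and leaves gives ceil(log2(n)) + 1 levels.
log2(29) = 4.8580
ceil(4.8580) = 5
levels = 5 + 1 = 6

6


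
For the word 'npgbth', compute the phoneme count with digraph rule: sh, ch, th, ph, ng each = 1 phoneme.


Parsing 'npgbth' greedily, digraphs first:
  'n' -> consonant phoneme (phonemes so far: 1)
  'p' -> consonant phoneme (phonemes so far: 2)
  'g' -> consonant phoneme (phonemes so far: 3)
  'b' -> consonant phoneme (phonemes so far: 4)
  'th' -> digraph (1 consonant phoneme) (phonemes so far: 5)
Total phonemes: 5

5


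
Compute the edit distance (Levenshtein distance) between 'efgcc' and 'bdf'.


Building DP table for s1='efgcc' (len 5) and s2='bdf' (len 3):
       b  d  f
    0  1  2  3
  e 1  1  2  3
  f 2  2  2  2
  g 3  3  3  3
  c 4  4  4  4
  c 5  5  5  5
Edit distance = dp[5][3] = 5

5


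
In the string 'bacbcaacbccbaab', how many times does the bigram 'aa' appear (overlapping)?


Scanning 'bacbcaacbccbaab' for bigram 'aa':
  Position 0: 'ba' -> no
  Position 1: 'ac' -> no
  Position 2: 'cb' -> no
  Position 3: 'bc' -> no
  Position 4: 'ca' -> no
  Position 5: 'aa' -> MATCH
  Position 6: 'ac' -> no
  Position 7: 'cb' -> no
  Position 8: 'bc' -> no
  Position 9: 'cc' -> no
  Position 10: 'cb' -> no
  Position 11: 'ba' -> no
  Position 12: 'aa' -> MATCH
  Position 13: 'ab' -> no
Total matches: 2

2


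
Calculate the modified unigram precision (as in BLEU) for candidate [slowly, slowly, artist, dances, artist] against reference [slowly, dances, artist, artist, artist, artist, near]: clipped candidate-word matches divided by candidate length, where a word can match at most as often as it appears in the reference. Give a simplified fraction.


Reference word counts: {'artist': 4, 'dances': 1, 'near': 1, 'slowly': 1}
Checking each candidate word (with clipping):
  'slowly' -> in reference (ref count 1, used 1/1) -> match (matches: 1)
  'slowly' -> ref count 1 already used up (1/1) -> clipped, no match (matches: 1)
  'artist' -> in reference (ref count 4, used 1/4) -> match (matches: 2)
  'dances' -> in reference (ref count 1, used 1/1) -> match (matches: 3)
  'artist' -> in reference (ref count 4, used 2/4) -> match (matches: 4)
Clipped matches: 4, Candidate length: 5
Precision = 4/5

4/5


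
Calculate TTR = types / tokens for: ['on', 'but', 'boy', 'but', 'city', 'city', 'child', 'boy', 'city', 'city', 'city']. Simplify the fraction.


Tokens: 11
Unique types: ('boy', 'but', 'child', 'city', 'on') = 5
TTR = 5/11
Already in lowest terms.

5/11


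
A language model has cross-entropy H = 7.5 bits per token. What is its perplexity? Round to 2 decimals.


Perplexity formula: PP = 2^H
H = 7.5
PP = 2^7.5
Decompose: 2^7.5 = 2^7 * 2^0.5 = 2^7 * sqrt(2)
2^7 = 128, sqrt(2) ~ 1.4142136
PP ~ 128 * 1.4142136 = 181.0193408
Rounded to 2 decimals: 181.02

181.02


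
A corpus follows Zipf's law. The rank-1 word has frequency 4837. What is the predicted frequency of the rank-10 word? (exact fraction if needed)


Zipf's law: freq(rank) = f1 / rank
f1 = 4837, rank = 10
freq = 4837 / 10
GCD(4837, 10) = 1
Simplified: 4837/10

4837/10


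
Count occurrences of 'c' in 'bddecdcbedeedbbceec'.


Scanning 'bddecdcbedeedbbceec' for 'c':
  Position 4: 'c' -> MATCH (count: 1)
  Position 6: 'c' -> MATCH (count: 2)
  Position 15: 'c' -> MATCH (count: 3)
  Position 18: 'c' -> MATCH (count: 4)
Total occurrences of 'c': 4

4


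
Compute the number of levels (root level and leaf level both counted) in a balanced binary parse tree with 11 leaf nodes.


In a balanced binary tree with n leaves the deepest leaf is ceil(log2(n)) edges below the root,
so counting node levels inclusive of root and leaves gives ceil(log2(n)) + 1 levels.
log2(11) = 3.4594
ceil(3.4594) = 4
levels = 4 + 1 = 5

5


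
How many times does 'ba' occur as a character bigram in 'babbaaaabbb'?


Scanning 'babbaaaabbb' for bigram 'ba':
  Position 0: 'ba' -> MATCH
  Position 1: 'ab' -> no
  Position 2: 'bb' -> no
  Position 3: 'ba' -> MATCH
  Position 4: 'aa' -> no
  Position 5: 'aa' -> no
  Position 6: 'aa' -> no
  Position 7: 'ab' -> no
  Position 8: 'bb' -> no
  Position 9: 'bb' -> no
Total matches: 2

2


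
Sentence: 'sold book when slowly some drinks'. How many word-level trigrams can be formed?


Word trigrams from [6] words:
  Trigram 1: (sold book when)
  Trigram 2: (book when slowly)
  Trigram 3: (when slowly some)
  Trigram 4: (slowly some drinks)
Total word trigrams: 6 - 2 = 4

4


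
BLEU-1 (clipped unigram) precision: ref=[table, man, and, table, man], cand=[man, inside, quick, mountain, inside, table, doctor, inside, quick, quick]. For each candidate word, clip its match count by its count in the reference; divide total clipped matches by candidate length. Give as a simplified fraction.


Reference word counts: {'and': 1, 'man': 2, 'table': 2}
Checking each candidate word (with clipping):
  'man' -> in reference (ref count 2, used 1/2) -> match (matches: 1)
  'inside' -> not in reference -> no match (matches: 1)
  'quick' -> not in reference -> no match (matches: 1)
  'mountain' -> not in reference -> no match (matches: 1)
  'inside' -> not in reference -> no match (matches: 1)
  'table' -> in reference (ref count 2, used 1/2) -> match (matches: 2)
  'doctor' -> not in reference -> no match (matches: 2)
  'inside' -> not in reference -> no match (matches: 2)
  'quick' -> not in reference -> no match (matches: 2)
  'quick' -> not in reference -> no match (matches: 2)
Clipped matches: 2, Candidate length: 10
Precision = 2/10 = 1/5

1/5
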